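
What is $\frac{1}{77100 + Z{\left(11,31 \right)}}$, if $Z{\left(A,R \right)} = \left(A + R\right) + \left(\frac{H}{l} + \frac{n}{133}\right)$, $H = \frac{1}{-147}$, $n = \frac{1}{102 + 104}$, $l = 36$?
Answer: $\frac{10356444}{798916801469} \approx 1.2963 \cdot 10^{-5}$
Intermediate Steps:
$n = \frac{1}{206} \approx 0.0048544$
$H = - \frac{1}{147} \approx -0.0068027$
$Z{\left(A,R \right)} = - \frac{1579}{10356444} + A + R$ ($Z{\left(A,R \right)} = \left(A + R\right) + \left(- \frac{1}{147 \cdot 36} + \frac{1}{206 \cdot 133}\right) = \left(A + R\right) + \left(\left(- \frac{1}{147}\right) \frac{1}{36} + \frac{1}{206} \cdot \frac{1}{133}\right) = \left(A + R\right) + \left(- \frac{1}{5292} + \frac{1}{27398}\right) = \left(A + R\right) - \frac{1579}{10356444} = - \frac{1579}{10356444} + A + R$)
$\frac{1}{77100 + Z{\left(11,31 \right)}} = \frac{1}{77100 + \left(- \frac{1579}{10356444} + 11 + 31\right)} = \frac{1}{77100 + \frac{434969069}{10356444}} = \frac{1}{\frac{798916801469}{10356444}} = \frac{10356444}{798916801469}$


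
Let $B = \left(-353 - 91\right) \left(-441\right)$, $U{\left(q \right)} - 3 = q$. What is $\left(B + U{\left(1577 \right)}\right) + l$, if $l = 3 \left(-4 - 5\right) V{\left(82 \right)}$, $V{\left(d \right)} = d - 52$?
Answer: $196574$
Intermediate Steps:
$U{\left(q \right)} = 3 + q$
$V{\left(d \right)} = -52 + d$
$l = -810$ ($l = 3 \left(-4 - 5\right) \left(-52 + 82\right) = 3 \left(-9\right) 30 = \left(-27\right) 30 = -810$)
$B = 195804$ ($B = \left(-444\right) \left(-441\right) = 195804$)
$\left(B + U{\left(1577 \right)}\right) + l = \left(195804 + \left(3 + 1577\right)\right) - 810 = \left(195804 + 1580\right) - 810 = 197384 - 810 = 196574$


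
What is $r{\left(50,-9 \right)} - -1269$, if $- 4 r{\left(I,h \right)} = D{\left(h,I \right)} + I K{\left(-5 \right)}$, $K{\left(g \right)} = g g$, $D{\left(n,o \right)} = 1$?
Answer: $\frac{3825}{4} \approx 956.25$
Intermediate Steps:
$K{\left(g \right)} = g^{2}$
$r{\left(I,h \right)} = - \frac{1}{4} - \frac{25 I}{4}$ ($r{\left(I,h \right)} = - \frac{1 + I \left(-5\right)^{2}}{4} = - \frac{1 + I 25}{4} = - \frac{1 + 25 I}{4} = - \frac{1}{4} - \frac{25 I}{4}$)
$r{\left(50,-9 \right)} - -1269 = \left(- \frac{1}{4} - \frac{625}{2}\right) - -1269 = \left(- \frac{1}{4} - \frac{625}{2}\right) + 1269 = - \frac{1251}{4} + 1269 = \frac{3825}{4}$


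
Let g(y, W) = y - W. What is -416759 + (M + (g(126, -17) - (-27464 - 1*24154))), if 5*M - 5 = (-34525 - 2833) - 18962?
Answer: -376261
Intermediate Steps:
M = -11263 (M = 1 + ((-34525 - 2833) - 18962)/5 = 1 + (-37358 - 18962)/5 = 1 + (⅕)*(-56320) = 1 - 11264 = -11263)
-416759 + (M + (g(126, -17) - (-27464 - 1*24154))) = -416759 + (-11263 + ((126 - 1*(-17)) - (-27464 - 1*24154))) = -416759 + (-11263 + ((126 + 17) - (-27464 - 24154))) = -416759 + (-11263 + (143 - 1*(-51618))) = -416759 + (-11263 + (143 + 51618)) = -416759 + (-11263 + 51761) = -416759 + 40498 = -376261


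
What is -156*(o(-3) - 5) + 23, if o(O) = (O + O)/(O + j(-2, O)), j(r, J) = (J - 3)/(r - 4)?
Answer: 335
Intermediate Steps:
j(r, J) = (-3 + J)/(-4 + r)
o(O) = 2*O/(½ + 5*O/6) (o(O) = (O + O)/(O + (-3 + O)/(-4 - 2)) = (2*O)/(O + (-3 + O)/(-6)) = (2*O)/(O - (-3 + O)/6) = (2*O)/(O + (½ - O/6)) = (2*O)/(½ + 5*O/6) = 2*O/(½ + 5*O/6))
-156*(o(-3) - 5) + 23 = -156*(12*(-3)/(3 + 5*(-3)) - 5) + 23 = -156*(12*(-3)/(3 - 15) - 5) + 23 = -156*(12*(-3)/(-12) - 5) + 23 = -156*(12*(-3)*(-1/12) - 5) + 23 = -156*(3 - 5) + 23 = -156*(-2) + 23 = -52*(-6) + 23 = 312 + 23 = 335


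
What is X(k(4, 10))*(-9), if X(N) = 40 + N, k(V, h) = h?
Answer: -450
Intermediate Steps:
X(k(4, 10))*(-9) = (40 + 10)*(-9) = 50*(-9) = -450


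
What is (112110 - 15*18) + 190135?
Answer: 301975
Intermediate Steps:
(112110 - 15*18) + 190135 = (112110 - 270) + 190135 = 111840 + 190135 = 301975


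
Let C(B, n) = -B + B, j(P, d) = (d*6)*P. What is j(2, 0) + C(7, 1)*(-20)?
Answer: 0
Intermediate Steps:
j(P, d) = 6*P*d (j(P, d) = (6*d)*P = 6*P*d)
C(B, n) = 0
j(2, 0) + C(7, 1)*(-20) = 6*2*0 + 0*(-20) = 0 + 0 = 0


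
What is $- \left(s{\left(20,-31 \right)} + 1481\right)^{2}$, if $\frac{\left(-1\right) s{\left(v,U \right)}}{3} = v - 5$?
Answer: $-2062096$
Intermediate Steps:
$s{\left(v,U \right)} = 15 - 3 v$ ($s{\left(v,U \right)} = - 3 \left(v - 5\right) = - 3 \left(-5 + v\right) = 15 - 3 v$)
$- \left(s{\left(20,-31 \right)} + 1481\right)^{2} = - \left(\left(15 - 60\right) + 1481\right)^{2} = - \left(-45 + 1481\right)^{2} = - 1436^{2} = \left(-1\right) 2062096 = -2062096$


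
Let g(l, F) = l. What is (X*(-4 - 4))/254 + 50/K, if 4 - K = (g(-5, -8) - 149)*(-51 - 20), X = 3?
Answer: -13751/138811 ≈ -0.099063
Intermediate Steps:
K = -10930 (K = 4 - (-5 - 149)*(-51 - 20) = 4 - (-154)*(-71) = 4 - 1*10934 = 4 - 10934 = -10930)
(X*(-4 - 4))/254 + 50/K = (3*(-4 - 4))/254 + 50/(-10930) = (3*(-8))*(1/254) + 50*(-1/10930) = -24*1/254 - 5/1093 = -12/127 - 5/1093 = -13751/138811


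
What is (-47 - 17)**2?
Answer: 4096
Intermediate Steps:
(-47 - 17)**2 = (-64)**2 = 4096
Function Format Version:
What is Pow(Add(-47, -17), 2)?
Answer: 4096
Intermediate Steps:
Pow(Add(-47, -17), 2) = Pow(-64, 2) = 4096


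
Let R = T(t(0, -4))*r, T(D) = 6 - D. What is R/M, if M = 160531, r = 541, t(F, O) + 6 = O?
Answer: 8656/160531 ≈ 0.053921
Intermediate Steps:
t(F, O) = -6 + O
R = 8656 (R = (6 - (-6 - 4))*541 = (6 - 1*(-10))*541 = (6 + 10)*541 = 16*541 = 8656)
R/M = 8656/160531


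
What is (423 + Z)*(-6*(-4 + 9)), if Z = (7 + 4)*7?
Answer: -15000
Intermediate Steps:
Z = 77 (Z = 11*7 = 77)
(423 + Z)*(-6*(-4 + 9)) = (423 + 77)*(-6*(-4 + 9)) = 500*(-6*5) = 500*(-30) = -15000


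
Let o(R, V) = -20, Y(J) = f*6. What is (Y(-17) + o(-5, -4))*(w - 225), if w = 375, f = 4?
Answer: 600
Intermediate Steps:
Y(J) = 24 (Y(J) = 4*6 = 24)
(Y(-17) + o(-5, -4))*(w - 225) = (24 - 20)*(375 - 225) = 4*150 = 600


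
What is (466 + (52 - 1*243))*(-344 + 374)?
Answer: 8250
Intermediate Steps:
(466 + (52 - 1*243))*(-344 + 374) = (466 + (52 - 243))*30 = (466 - 191)*30 = 275*30 = 8250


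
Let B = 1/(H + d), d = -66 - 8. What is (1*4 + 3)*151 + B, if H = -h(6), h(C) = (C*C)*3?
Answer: 192373/182 ≈ 1057.0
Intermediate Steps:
h(C) = 3*C**2 (h(C) = C**2*3 = 3*C**2)
d = -74
H = -108 (H = -3*6**2 = -3*36 = -1*108 = -108)
B = -1/182 (B = 1/(-108 - 74) = 1/(-182) = -1/182 ≈ -0.0054945)
(1*4 + 3)*151 + B = (1*4 + 3)*151 - 1/182 = (4 + 3)*151 - 1/182 = 7*151 - 1/182 = 1057 - 1/182 = 192373/182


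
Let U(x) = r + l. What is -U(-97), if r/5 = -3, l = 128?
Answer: -113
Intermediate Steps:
r = -15 (r = 5*(-3) = -15)
U(x) = 113 (U(x) = -15 + 128 = 113)
-U(-97) = -1*113 = -113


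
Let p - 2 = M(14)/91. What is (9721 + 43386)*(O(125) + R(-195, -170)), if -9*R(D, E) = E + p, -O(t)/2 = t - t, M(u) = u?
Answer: 115879474/117 ≈ 9.9042e+5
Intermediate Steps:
O(t) = 0 (O(t) = -2*(t - t) = -2*0 = 0)
p = 28/13 (p = 2 + 14/91 = 2 + 14*(1/91) = 2 + 2/13 = 28/13 ≈ 2.1538)
R(D, E) = -28/117 - E/9 (R(D, E) = -(E + 28/13)/9 = -(28/13 + E)/9 = -28/117 - E/9)
(9721 + 43386)*(O(125) + R(-195, -170)) = (9721 + 43386)*(0 + (-28/117 - ⅑*(-170))) = 53107*(0 + (-28/117 + 170/9)) = 53107*(0 + 2182/117) = 53107*(2182/117) = 115879474/117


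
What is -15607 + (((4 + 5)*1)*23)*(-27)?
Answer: -21196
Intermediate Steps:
-15607 + (((4 + 5)*1)*23)*(-27) = -15607 + ((9*1)*23)*(-27) = -15607 + (9*23)*(-27) = -15607 + 207*(-27) = -15607 - 5589 = -21196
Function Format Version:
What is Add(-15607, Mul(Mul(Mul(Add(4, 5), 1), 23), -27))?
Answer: -21196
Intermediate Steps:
Add(-15607, Mul(Mul(Mul(Add(4, 5), 1), 23), -27)) = Add(-15607, Mul(Mul(Mul(9, 1), 23), -27)) = Add(-15607, Mul(Mul(9, 23), -27)) = Add(-15607, Mul(207, -27)) = Add(-15607, -5589) = -21196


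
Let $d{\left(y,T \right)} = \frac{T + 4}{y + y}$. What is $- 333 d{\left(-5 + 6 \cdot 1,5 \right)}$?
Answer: $- \frac{2997}{2} \approx -1498.5$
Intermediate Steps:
$d{\left(y,T \right)} = \frac{4 + T}{2 y}$
$- 333 d{\left(-5 + 6 \cdot 1,5 \right)} = - 333 \frac{4 + 5}{2 \left(-5 + 6 \cdot 1\right)} = - 333 \cdot \frac{1}{2} \frac{1}{-5 + 6} \cdot 9 = - 333 \cdot \frac{1}{2} \cdot 1^{-1} \cdot 9 = - 333 \cdot \frac{1}{2} \cdot 1 \cdot 9 = \left(-333\right) \frac{9}{2} = - \frac{2997}{2}$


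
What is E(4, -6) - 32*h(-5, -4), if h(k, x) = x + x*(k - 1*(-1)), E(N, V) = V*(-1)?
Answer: -378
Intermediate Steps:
E(N, V) = -V
h(k, x) = x + x*(1 + k) (h(k, x) = x + x*(k + 1) = x + x*(1 + k))
E(4, -6) - 32*h(-5, -4) = -1*(-6) - (-128)*(2 - 5) = 6 - (-128)*(-3) = 6 - 32*12 = 6 - 384 = -378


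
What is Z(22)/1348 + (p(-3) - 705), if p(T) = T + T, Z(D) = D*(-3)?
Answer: -479247/674 ≈ -711.05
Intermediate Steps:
Z(D) = -3*D
p(T) = 2*T
Z(22)/1348 + (p(-3) - 705) = -3*22/1348 + (2*(-3) - 705) = -66*1/1348 + (-6 - 705) = -33/674 - 711 = -479247/674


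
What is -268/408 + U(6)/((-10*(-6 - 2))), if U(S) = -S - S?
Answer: -823/1020 ≈ -0.80686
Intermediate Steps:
U(S) = -2*S
-268/408 + U(6)/((-10*(-6 - 2))) = -268/408 + (-2*6)/((-10*(-6 - 2))) = -268*1/408 - 12/((-10*(-8))) = -67/102 - 12/80 = -67/102 - 12*1/80 = -67/102 - 3/20 = -823/1020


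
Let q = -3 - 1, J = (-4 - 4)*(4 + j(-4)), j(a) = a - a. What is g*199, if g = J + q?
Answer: -7164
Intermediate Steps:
j(a) = 0
J = -32 (J = (-4 - 4)*(4 + 0) = -8*4 = -32)
q = -4
g = -36 (g = -32 - 4 = -36)
g*199 = -36*199 = -7164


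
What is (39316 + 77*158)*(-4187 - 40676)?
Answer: -2309636966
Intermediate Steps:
(39316 + 77*158)*(-4187 - 40676) = (39316 + 12166)*(-44863) = 51482*(-44863) = -2309636966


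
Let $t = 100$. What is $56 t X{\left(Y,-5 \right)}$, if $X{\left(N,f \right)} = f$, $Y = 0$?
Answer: $-28000$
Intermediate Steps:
$56 t X{\left(Y,-5 \right)} = 56 \cdot 100 \left(-5\right) = 5600 \left(-5\right) = -28000$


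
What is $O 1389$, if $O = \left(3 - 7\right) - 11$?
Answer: $-20835$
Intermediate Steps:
$O = -15$ ($O = -4 - 11 = -15$)
$O 1389 = \left(-15\right) 1389 = -20835$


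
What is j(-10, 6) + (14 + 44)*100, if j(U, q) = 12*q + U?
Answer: 5862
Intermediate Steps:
j(U, q) = U + 12*q
j(-10, 6) + (14 + 44)*100 = (-10 + 12*6) + (14 + 44)*100 = (-10 + 72) + 58*100 = 62 + 5800 = 5862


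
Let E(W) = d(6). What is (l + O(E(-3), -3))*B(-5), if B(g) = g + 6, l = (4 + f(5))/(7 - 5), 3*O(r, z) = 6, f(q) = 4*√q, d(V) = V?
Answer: 4 + 2*√5 ≈ 8.4721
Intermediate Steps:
E(W) = 6
O(r, z) = 2 (O(r, z) = (⅓)*6 = 2)
l = 2 + 2*√5 (l = (4 + 4*√5)/(7 - 5) = (4 + 4*√5)/2 = (4 + 4*√5)*(½) = 2 + 2*√5 ≈ 6.4721)
B(g) = 6 + g
(l + O(E(-3), -3))*B(-5) = ((2 + 2*√5) + 2)*(6 - 5) = (4 + 2*√5)*1 = 4 + 2*√5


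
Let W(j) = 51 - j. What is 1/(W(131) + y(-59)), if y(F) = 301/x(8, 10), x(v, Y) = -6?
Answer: -6/781 ≈ -0.0076825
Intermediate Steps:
y(F) = -301/6 (y(F) = 301/(-6) = 301*(-⅙) = -301/6)
1/(W(131) + y(-59)) = 1/((51 - 1*131) - 301/6) = 1/((51 - 131) - 301/6) = 1/(-80 - 301/6) = 1/(-781/6) = -6/781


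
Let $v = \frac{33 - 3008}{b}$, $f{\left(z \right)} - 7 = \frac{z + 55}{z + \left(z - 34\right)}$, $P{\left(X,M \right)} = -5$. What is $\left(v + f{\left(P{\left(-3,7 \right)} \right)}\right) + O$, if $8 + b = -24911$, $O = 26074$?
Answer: $\frac{14297516133}{548218} \approx 26080.0$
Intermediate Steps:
$b = -24919$ ($b = -8 - 24911 = -24919$)
$f{\left(z \right)} = 7 + \frac{55 + z}{-34 + 2 z}$ ($f{\left(z \right)} = 7 + \frac{z + 55}{z + \left(z - 34\right)} = 7 + \frac{55 + z}{z + \left(-34 + z\right)} = 7 + \frac{55 + z}{-34 + 2 z}$)
$v = \frac{2975}{24919}$ ($v = \frac{33 - 3008}{-24919} = \left(33 - 3008\right) \left(- \frac{1}{24919}\right) = \left(-2975\right) \left(- \frac{1}{24919}\right) = \frac{2975}{24919} \approx 0.11939$)
$\left(v + f{\left(P{\left(-3,7 \right)} \right)}\right) + O = \left(\frac{2975}{24919} + \frac{3 \left(-61 + 5 \left(-5\right)\right)}{2 \left(-17 - 5\right)}\right) + 26074 = \left(\frac{2975}{24919} + \frac{3 \left(-61 - 25\right)}{2 \left(-22\right)}\right) + 26074 = \left(\frac{2975}{24919} + \frac{3}{2} \left(- \frac{1}{22}\right) \left(-86\right)\right) + 26074 = \left(\frac{2975}{24919} + \frac{129}{22}\right) + 26074 = \frac{3280001}{548218} + 26074 = \frac{14297516133}{548218}$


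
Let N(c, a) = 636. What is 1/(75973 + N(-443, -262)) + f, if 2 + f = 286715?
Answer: 21964796218/76609 ≈ 2.8671e+5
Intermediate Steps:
f = 286713 (f = -2 + 286715 = 286713)
1/(75973 + N(-443, -262)) + f = 1/(75973 + 636) + 286713 = 1/76609 + 286713 = 21964796218/76609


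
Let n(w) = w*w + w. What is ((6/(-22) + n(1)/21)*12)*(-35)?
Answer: 820/11 ≈ 74.545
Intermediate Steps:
n(w) = w + w² (n(w) = w² + w = w + w²)
((6/(-22) + n(1)/21)*12)*(-35) = ((6/(-22) + (1*(1 + 1))/21)*12)*(-35) = ((6*(-1/22) + (1*2)*(1/21))*12)*(-35) = ((-3/11 + 2*(1/21))*12)*(-35) = ((-3/11 + 2/21)*12)*(-35) = -41/231*12*(-35) = -164/77*(-35) = 820/11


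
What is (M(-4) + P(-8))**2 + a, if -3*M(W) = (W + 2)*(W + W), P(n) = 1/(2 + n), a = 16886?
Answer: 67665/4 ≈ 16916.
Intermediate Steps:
M(W) = -2*W*(2 + W)/3 (M(W) = -(W + 2)*(W + W)/3 = -(2 + W)*2*W/3 = -2*W*(2 + W)/3)
(M(-4) + P(-8))**2 + a = (-2/3*(-4)*(2 - 4) + 1/(2 - 8))**2 + 16886 = (-2/3*(-4)*(-2) + 1/(-6))**2 + 16886 = (-16/3 - 1/6)**2 + 16886 = (-11/2)**2 + 16886 = 121/4 + 16886 = 67665/4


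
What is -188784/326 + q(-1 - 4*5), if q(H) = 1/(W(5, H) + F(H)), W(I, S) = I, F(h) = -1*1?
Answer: -377405/652 ≈ -578.84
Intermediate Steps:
F(h) = -1
q(H) = 1/4 (q(H) = 1/(5 - 1) = 1/4)
-188784/326 + q(-1 - 4*5) = -188784/326 + 1/4 = -414*228/163 + 1/4 = -94392/163 + 1/4 = -377405/652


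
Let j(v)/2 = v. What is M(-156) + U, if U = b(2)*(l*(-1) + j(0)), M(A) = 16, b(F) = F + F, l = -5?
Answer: 36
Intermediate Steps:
j(v) = 2*v
b(F) = 2*F
U = 20 (U = (2*2)*(-5*(-1) + 2*0) = 4*(5 + 0) = 4*5 = 20)
M(-156) + U = 16 + 20 = 36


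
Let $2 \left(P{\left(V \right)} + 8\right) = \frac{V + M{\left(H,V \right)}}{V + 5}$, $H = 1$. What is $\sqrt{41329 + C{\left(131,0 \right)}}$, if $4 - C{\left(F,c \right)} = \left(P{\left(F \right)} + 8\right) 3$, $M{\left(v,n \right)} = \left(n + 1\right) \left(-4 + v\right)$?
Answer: $\frac{\sqrt{191137307}}{68} \approx 203.31$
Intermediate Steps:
$M{\left(v,n \right)} = \left(1 + n\right) \left(-4 + v\right)$
$P{\left(V \right)} = -8 + \frac{-3 - 2 V}{2 \left(5 + V\right)}$ ($P{\left(V \right)} = -8 + \frac{\left(V + \left(-4 + 1 - 4 V + V 1\right)\right) \frac{1}{V + 5}}{2} = -8 + \frac{\left(V + \left(-4 + 1 - 4 V + V\right)\right) \frac{1}{5 + V}}{2} = -8 + \frac{\left(V - \left(3 + 3 V\right)\right) \frac{1}{5 + V}}{2} = -8 + \frac{\left(-3 - 2 V\right) \frac{1}{5 + V}}{2} = -8 + \frac{\frac{1}{5 + V} \left(-3 - 2 V\right)}{2} = -8 + \frac{-3 - 2 V}{2 \left(5 + V\right)}$)
$C{\left(F,c \right)} = -20 - \frac{3 \left(-83 - 18 F\right)}{2 \left(5 + F\right)}$ ($C{\left(F,c \right)} = 4 - \left(\frac{-83 - 18 F}{2 \left(5 + F\right)} + 8\right) 3 = 4 - \left(8 + \frac{-83 - 18 F}{2 \left(5 + F\right)}\right) 3 = 4 - \left(24 + \frac{3 \left(-83 - 18 F\right)}{2 \left(5 + F\right)}\right) = -20 - \frac{3 \left(-83 - 18 F\right)}{2 \left(5 + F\right)}$)
$\sqrt{41329 + C{\left(131,0 \right)}} = \sqrt{41329 + \frac{7 \left(7 + 2 \cdot 131\right)}{2 \left(5 + 131\right)}} = \sqrt{41329 + \frac{7 \left(7 + 262\right)}{2 \cdot 136}} = \sqrt{41329 + \frac{7}{2} \cdot \frac{1}{136} \cdot 269} = \sqrt{41329 + \frac{1883}{272}} = \sqrt{\frac{11243371}{272}} = \frac{\sqrt{191137307}}{68}$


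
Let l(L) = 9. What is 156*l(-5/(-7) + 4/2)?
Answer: 1404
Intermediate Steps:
156*l(-5/(-7) + 4/2) = 156*9 = 1404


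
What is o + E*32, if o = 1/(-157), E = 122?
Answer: 612927/157 ≈ 3904.0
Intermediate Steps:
o = -1/157 ≈ -0.0063694
o + E*32 = -1/157 + 122*32 = -1/157 + 3904 = 612927/157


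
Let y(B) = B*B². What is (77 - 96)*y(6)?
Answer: -4104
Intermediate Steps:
y(B) = B³
(77 - 96)*y(6) = (77 - 96)*6³ = -19*216 = -4104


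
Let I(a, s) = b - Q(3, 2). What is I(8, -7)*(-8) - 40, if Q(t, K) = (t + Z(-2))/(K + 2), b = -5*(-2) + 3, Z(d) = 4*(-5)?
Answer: -178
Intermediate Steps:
Z(d) = -20
b = 13 (b = 10 + 3 = 13)
Q(t, K) = (-20 + t)/(2 + K) (Q(t, K) = (t - 20)/(K + 2) = (-20 + t)/(2 + K))
I(a, s) = 69/4 (I(a, s) = 13 - (-20 + 3)/(2 + 2) = 13 - (-17)/4 = 13 - 1*(-17/4) = 13 + 17/4 = 69/4)
I(8, -7)*(-8) - 40 = (69/4)*(-8) - 40 = -138 - 40 = -178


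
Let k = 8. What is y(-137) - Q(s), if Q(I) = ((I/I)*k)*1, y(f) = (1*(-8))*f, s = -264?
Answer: 1088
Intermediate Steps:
y(f) = -8*f
Q(I) = 8 (Q(I) = ((I/I)*8)*1 = (1*8)*1 = 8*1 = 8)
y(-137) - Q(s) = -8*(-137) - 1*8 = 1096 - 8 = 1088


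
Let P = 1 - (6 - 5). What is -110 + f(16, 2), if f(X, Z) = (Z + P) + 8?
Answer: -100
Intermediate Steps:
P = 0 (P = 1 - 1*1 = 1 - 1 = 0)
f(X, Z) = 8 + Z (f(X, Z) = (Z + 0) + 8 = Z + 8 = 8 + Z)
-110 + f(16, 2) = -110 + (8 + 2) = -110 + 10 = -100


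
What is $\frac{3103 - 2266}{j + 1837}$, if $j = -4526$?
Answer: $- \frac{837}{2689} \approx -0.31127$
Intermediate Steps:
$\frac{3103 - 2266}{j + 1837} = \frac{3103 - 2266}{-4526 + 1837} = \frac{837}{-2689} = 837 \left(- \frac{1}{2689}\right) = - \frac{837}{2689}$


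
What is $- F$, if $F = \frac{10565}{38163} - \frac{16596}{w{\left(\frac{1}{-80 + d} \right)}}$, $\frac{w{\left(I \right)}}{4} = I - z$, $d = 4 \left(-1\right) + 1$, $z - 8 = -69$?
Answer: $\frac{13088597791}{193181106} \approx 67.753$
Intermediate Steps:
$z = -61$ ($z = 8 - 69 = -61$)
$d = -3$ ($d = -4 + 1 = -3$)
$w{\left(I \right)} = 244 + 4 I$ ($w{\left(I \right)} = 4 \left(I - -61\right) = 4 \left(I + 61\right) = 4 \left(61 + I\right) = 244 + 4 I$)
$F = - \frac{13088597791}{193181106}$ ($F = \frac{10565}{38163} - \frac{16596}{244 + \frac{4}{-80 - 3}} = 10565 \cdot \frac{1}{38163} - \frac{16596}{244 + \frac{4}{-83}} = \frac{10565}{38163} - \frac{16596}{244 + 4 \left(- \frac{1}{83}\right)} = \frac{10565}{38163} - \frac{16596}{244 - \frac{4}{83}} = \frac{10565}{38163} - \frac{16596}{\frac{20248}{83}} = \frac{10565}{38163} - \frac{344367}{5062} = - \frac{13088597791}{193181106} \approx -67.753$)
$- F = \left(-1\right) \left(- \frac{13088597791}{193181106}\right) = \frac{13088597791}{193181106}$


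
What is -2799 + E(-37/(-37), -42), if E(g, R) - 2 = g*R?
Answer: -2839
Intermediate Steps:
E(g, R) = 2 + R*g (E(g, R) = 2 + g*R = 2 + R*g)
-2799 + E(-37/(-37), -42) = -2799 + (2 - (-1554)/(-37)) = -2799 + (2 - (-1554)*(-1)/37) = -2799 + (2 - 42*1) = -2799 + (2 - 42) = -2799 - 40 = -2839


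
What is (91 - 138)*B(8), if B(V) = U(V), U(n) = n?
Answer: -376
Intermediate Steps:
B(V) = V
(91 - 138)*B(8) = (91 - 138)*8 = -47*8 = -376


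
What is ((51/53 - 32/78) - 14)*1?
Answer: -27797/2067 ≈ -13.448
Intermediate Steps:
((51/53 - 32/78) - 14)*1 = ((51*(1/53) - 32*1/78) - 14)*1 = ((51/53 - 16/39) - 14)*1 = (1141/2067 - 14)*1 = -27797/2067*1 = -27797/2067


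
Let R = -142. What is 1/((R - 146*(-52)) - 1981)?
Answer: 1/5469 ≈ 0.00018285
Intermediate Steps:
1/((R - 146*(-52)) - 1981) = 1/((-142 - 146*(-52)) - 1981) = 1/((-142 + 7592) - 1981) = 1/(7450 - 1981) = 1/5469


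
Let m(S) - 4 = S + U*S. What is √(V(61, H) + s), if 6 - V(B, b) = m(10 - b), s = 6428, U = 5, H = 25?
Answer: 2*√1630 ≈ 80.746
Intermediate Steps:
m(S) = 4 + 6*S (m(S) = 4 + (S + 5*S) = 4 + 6*S)
V(B, b) = -58 + 6*b (V(B, b) = 6 - (4 + 6*(10 - b)) = 6 - (4 + (60 - 6*b)) = 6 - (64 - 6*b) = 6 + (-64 + 6*b) = -58 + 6*b)
√(V(61, H) + s) = √((-58 + 6*25) + 6428) = √((-58 + 150) + 6428) = √(92 + 6428) = √6520 = 2*√1630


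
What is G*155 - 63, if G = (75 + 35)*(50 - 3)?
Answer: 801287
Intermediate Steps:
G = 5170 (G = 110*47 = 5170)
G*155 - 63 = 5170*155 - 63 = 801350 - 63 = 801287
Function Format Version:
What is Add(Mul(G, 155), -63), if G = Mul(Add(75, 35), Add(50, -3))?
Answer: 801287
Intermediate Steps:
G = 5170 (G = Mul(110, 47) = 5170)
Add(Mul(G, 155), -63) = Add(Mul(5170, 155), -63) = Add(801350, -63) = 801287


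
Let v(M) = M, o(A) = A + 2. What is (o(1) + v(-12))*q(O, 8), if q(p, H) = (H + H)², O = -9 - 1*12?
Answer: -2304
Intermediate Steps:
o(A) = 2 + A
O = -21 (O = -9 - 12 = -21)
q(p, H) = 4*H² (q(p, H) = (2*H)² = 4*H²)
(o(1) + v(-12))*q(O, 8) = ((2 + 1) - 12)*(4*8²) = (3 - 12)*(4*64) = -9*256 = -2304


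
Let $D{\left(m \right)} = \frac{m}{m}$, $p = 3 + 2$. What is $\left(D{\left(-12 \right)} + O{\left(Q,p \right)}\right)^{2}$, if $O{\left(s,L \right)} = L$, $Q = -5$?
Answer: $36$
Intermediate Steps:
$p = 5$
$D{\left(m \right)} = 1$
$\left(D{\left(-12 \right)} + O{\left(Q,p \right)}\right)^{2} = \left(1 + 5\right)^{2} = 6^{2} = 36$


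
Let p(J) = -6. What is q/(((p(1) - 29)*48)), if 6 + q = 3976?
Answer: -397/168 ≈ -2.3631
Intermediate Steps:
q = 3970 (q = -6 + 3976 = 3970)
q/(((p(1) - 29)*48)) = 3970/(((-6 - 29)*48)) = 3970/((-35*48)) = 3970/(-1680) = 3970*(-1/1680) = -397/168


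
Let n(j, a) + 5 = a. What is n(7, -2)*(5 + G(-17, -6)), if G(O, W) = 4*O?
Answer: 441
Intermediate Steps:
n(j, a) = -5 + a
n(7, -2)*(5 + G(-17, -6)) = (-5 - 2)*(5 + 4*(-17)) = -7*(5 - 68) = -7*(-63) = 441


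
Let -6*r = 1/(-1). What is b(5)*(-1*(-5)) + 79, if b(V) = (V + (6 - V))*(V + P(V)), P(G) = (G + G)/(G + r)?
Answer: 8899/31 ≈ 287.06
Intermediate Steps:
r = ⅙ (r = -1/(6*(-1)) = -(-1)/6 = -⅙*(-1) = ⅙ ≈ 0.16667)
P(G) = 2*G/(⅙ + G) (P(G) = (G + G)/(G + ⅙) = (2*G)/(⅙ + G) = 2*G/(⅙ + G))
b(V) = 6*V + 72*V/(1 + 6*V) (b(V) = (V + (6 - V))*(V + 12*V/(1 + 6*V)) = 6*(V + 12*V/(1 + 6*V)) = 6*V + 72*V/(1 + 6*V))
b(5)*(-1*(-5)) + 79 = (6*5*(13 + 6*5)/(1 + 6*5))*(-1*(-5)) + 79 = (6*5*(13 + 30)/(1 + 30))*5 + 79 = (6*5*43/31)*5 + 79 = (6*5*(1/31)*43)*5 + 79 = (1290/31)*5 + 79 = 6450/31 + 79 = 8899/31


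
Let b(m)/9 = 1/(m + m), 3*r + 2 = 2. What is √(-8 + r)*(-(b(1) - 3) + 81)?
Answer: 159*I*√2 ≈ 224.86*I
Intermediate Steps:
r = 0 (r = -⅔ + (⅓)*2 = -⅔ + ⅔ = 0)
b(m) = 9/(2*m) (b(m) = 9/(m + m) = 9/((2*m)) = 9*(1/(2*m)) = 9/(2*m))
√(-8 + r)*(-(b(1) - 3) + 81) = √(-8 + 0)*(-((9/2)/1 - 3) + 81) = √(-8)*(-((9/2)*1 - 3) + 81) = (2*I*√2)*(-(9/2 - 3) + 81) = (2*I*√2)*(-1*3/2 + 81) = (2*I*√2)*(-3/2 + 81) = (2*I*√2)*(159/2) = 159*I*√2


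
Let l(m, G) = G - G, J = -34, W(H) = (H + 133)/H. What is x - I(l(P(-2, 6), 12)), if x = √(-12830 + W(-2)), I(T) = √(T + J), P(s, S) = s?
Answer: I*(√51582/2 - √34) ≈ 107.73*I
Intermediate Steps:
W(H) = (133 + H)/H
l(m, G) = 0
I(T) = √(-34 + T) (I(T) = √(T - 34) = √(-34 + T))
x = I*√51582/2 (x = √(-12830 + (133 - 2)/(-2)) = √(-12830 - ½*131) = √(-12830 - 131/2) = √(-25791/2) = I*√51582/2 ≈ 113.56*I)
x - I(l(P(-2, 6), 12)) = I*√51582/2 - √(-34 + 0) = I*√51582/2 - √(-34) = I*√51582/2 - I*√34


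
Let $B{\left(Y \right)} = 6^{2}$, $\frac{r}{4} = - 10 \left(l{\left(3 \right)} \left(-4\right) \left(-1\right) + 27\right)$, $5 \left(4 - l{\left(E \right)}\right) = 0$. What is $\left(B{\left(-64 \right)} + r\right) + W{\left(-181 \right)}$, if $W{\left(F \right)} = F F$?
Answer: $31077$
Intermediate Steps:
$l{\left(E \right)} = 4$ ($l{\left(E \right)} = 4 - 0 = 4 + 0 = 4$)
$W{\left(F \right)} = F^{2}$
$r = -1720$ ($r = 4 \left(- 10 \left(4 \left(-4\right) \left(-1\right) + 27\right)\right) = 4 \left(- 10 \left(\left(-16\right) \left(-1\right) + 27\right)\right) = 4 \left(- 10 \left(16 + 27\right)\right) = 4 \left(\left(-10\right) 43\right) = 4 \left(-430\right) = -1720$)
$B{\left(Y \right)} = 36$
$\left(B{\left(-64 \right)} + r\right) + W{\left(-181 \right)} = \left(36 - 1720\right) + \left(-181\right)^{2} = -1684 + 32761 = 31077$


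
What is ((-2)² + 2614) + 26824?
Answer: 29442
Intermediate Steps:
((-2)² + 2614) + 26824 = (4 + 2614) + 26824 = 2618 + 26824 = 29442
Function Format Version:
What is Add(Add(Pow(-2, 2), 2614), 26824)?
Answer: 29442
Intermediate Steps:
Add(Add(Pow(-2, 2), 2614), 26824) = Add(Add(4, 2614), 26824) = Add(2618, 26824) = 29442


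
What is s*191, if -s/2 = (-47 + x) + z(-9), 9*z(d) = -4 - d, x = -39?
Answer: 293758/9 ≈ 32640.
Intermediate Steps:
z(d) = -4/9 - d/9 (z(d) = (-4 - d)/9 = -4/9 - d/9)
s = 1538/9 (s = -2*((-47 - 39) + (-4/9 - 1/9*(-9))) = -2*(-86 + (-4/9 + 1)) = -2*(-86 + 5/9) = -2*(-769/9) = 1538/9 ≈ 170.89)
s*191 = (1538/9)*191 = 293758/9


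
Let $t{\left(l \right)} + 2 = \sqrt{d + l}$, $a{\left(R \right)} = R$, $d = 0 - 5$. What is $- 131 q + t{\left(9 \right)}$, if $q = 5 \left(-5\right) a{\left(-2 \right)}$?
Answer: $-6550$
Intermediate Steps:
$d = -5$ ($d = 0 - 5 = -5$)
$q = 50$ ($q = 5 \left(-5\right) \left(-2\right) = \left(-25\right) \left(-2\right) = 50$)
$t{\left(l \right)} = -2 + \sqrt{-5 + l}$
$- 131 q + t{\left(9 \right)} = \left(-131\right) 50 - \left(2 - \sqrt{-5 + 9}\right) = -6550 - \left(2 - \sqrt{4}\right) = -6550 + \left(-2 + 2\right) = -6550 + 0 = -6550$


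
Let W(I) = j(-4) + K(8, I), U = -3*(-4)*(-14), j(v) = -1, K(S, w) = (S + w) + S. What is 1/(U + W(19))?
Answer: -1/134 ≈ -0.0074627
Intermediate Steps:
K(S, w) = w + 2*S
U = -168 (U = 12*(-14) = -168)
W(I) = 15 + I (W(I) = -1 + (I + 2*8) = -1 + (I + 16) = -1 + (16 + I) = 15 + I)
1/(U + W(19)) = 1/(-168 + (15 + 19)) = 1/(-168 + 34) = 1/(-134) = -1/134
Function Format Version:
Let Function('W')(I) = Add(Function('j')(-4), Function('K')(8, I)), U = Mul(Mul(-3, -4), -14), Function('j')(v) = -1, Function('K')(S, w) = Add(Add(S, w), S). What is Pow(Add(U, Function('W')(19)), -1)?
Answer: Rational(-1, 134) ≈ -0.0074627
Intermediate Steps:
Function('K')(S, w) = Add(w, Mul(2, S))
U = -168 (U = Mul(12, -14) = -168)
Function('W')(I) = Add(15, I) (Function('W')(I) = Add(-1, Add(I, Mul(2, 8))) = Add(-1, Add(I, 16)) = Add(-1, Add(16, I)) = Add(15, I))
Pow(Add(U, Function('W')(19)), -1) = Pow(Add(-168, Add(15, 19)), -1) = Pow(Add(-168, 34), -1) = Pow(-134, -1) = Rational(-1, 134)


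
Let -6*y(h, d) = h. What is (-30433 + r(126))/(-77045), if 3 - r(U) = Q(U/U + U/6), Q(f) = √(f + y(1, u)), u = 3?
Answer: 6086/15409 + √786/462270 ≈ 0.39502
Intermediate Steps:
y(h, d) = -h/6
Q(f) = √(-⅙ + f) (Q(f) = √(f - ⅙*1) = √(f - ⅙) = √(-⅙ + f))
r(U) = 3 - √(30 + 6*U)/6 (r(U) = 3 - √(-6 + 36*(U/U + U/6))/6 = 3 - √(-6 + 36*(1 + U*(⅙)))/6 = 3 - √(-6 + 36*(1 + U/6))/6 = 3 - √(-6 + (36 + 6*U))/6 = 3 - √(30 + 6*U)/6)
(-30433 + r(126))/(-77045) = (-30433 + (3 - √(30 + 6*126)/6))/(-77045) = (-30433 + (3 - √(30 + 756)/6))*(-1/77045) = (-30433 + (3 - √786/6))*(-1/77045) = (-30430 - √786/6)*(-1/77045) = 6086/15409 + √786/462270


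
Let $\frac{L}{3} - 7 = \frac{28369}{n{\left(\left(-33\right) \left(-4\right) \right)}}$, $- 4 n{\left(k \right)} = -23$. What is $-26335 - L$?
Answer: $- \frac{946616}{23} \approx -41157.0$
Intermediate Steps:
$n{\left(k \right)} = \frac{23}{4}$ ($n{\left(k \right)} = \left(- \frac{1}{4}\right) \left(-23\right) = \frac{23}{4}$)
$L = \frac{340911}{23}$ ($L = 21 + 3 \frac{28369}{\frac{23}{4}} = 21 + 3 \cdot 28369 \cdot \frac{4}{23} = 21 + 3 \cdot \frac{113476}{23} = 21 + \frac{340428}{23} = \frac{340911}{23} \approx 14822.0$)
$-26335 - L = -26335 - \frac{340911}{23} = - \frac{946616}{23}$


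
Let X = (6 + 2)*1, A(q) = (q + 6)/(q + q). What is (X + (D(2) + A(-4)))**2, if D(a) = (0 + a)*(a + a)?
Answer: 3969/16 ≈ 248.06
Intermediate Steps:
D(a) = 2*a**2 (D(a) = a*(2*a) = 2*a**2)
A(q) = (6 + q)/(2*q) (A(q) = (6 + q)/((2*q)) = (6 + q)*(1/(2*q)) = (6 + q)/(2*q))
X = 8 (X = 8*1 = 8)
(X + (D(2) + A(-4)))**2 = (8 + (2*2**2 + (1/2)*(6 - 4)/(-4)))**2 = (8 + (2*4 + (1/2)*(-1/4)*2))**2 = (8 + (8 - 1/4))**2 = (8 + 31/4)**2 = (63/4)**2 = 3969/16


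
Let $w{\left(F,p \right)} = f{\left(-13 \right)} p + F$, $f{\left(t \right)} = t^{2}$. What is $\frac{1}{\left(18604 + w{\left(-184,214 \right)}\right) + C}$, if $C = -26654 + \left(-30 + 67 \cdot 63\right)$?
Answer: $\frac{1}{32123} \approx 3.113 \cdot 10^{-5}$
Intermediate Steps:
$w{\left(F,p \right)} = F + 169 p$ ($w{\left(F,p \right)} = \left(-13\right)^{2} p + F = 169 p + F = F + 169 p$)
$C = -22463$ ($C = -26654 + \left(-30 + 4221\right) = -26654 + 4191 = -22463$)
$\frac{1}{\left(18604 + w{\left(-184,214 \right)}\right) + C} = \frac{1}{\left(18604 + \left(-184 + 169 \cdot 214\right)\right) - 22463} = \frac{1}{\left(18604 + \left(-184 + 36166\right)\right) - 22463} = \frac{1}{\left(18604 + 35982\right) - 22463} = \frac{1}{54586 - 22463} = \frac{1}{32123}$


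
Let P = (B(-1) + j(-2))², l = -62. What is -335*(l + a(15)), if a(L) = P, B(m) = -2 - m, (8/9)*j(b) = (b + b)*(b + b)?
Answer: -76045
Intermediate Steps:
j(b) = 9*b²/2 (j(b) = 9*((b + b)*(b + b))/8 = 9*((2*b)*(2*b))/8 = 9*(4*b²)/8 = 9*b²/2)
P = 289 (P = ((-2 - 1*(-1)) + (9/2)*(-2)²)² = ((-2 + 1) + (9/2)*4)² = (-1 + 18)² = 17² = 289)
a(L) = 289
-335*(l + a(15)) = -335*(-62 + 289) = -335*227 = -76045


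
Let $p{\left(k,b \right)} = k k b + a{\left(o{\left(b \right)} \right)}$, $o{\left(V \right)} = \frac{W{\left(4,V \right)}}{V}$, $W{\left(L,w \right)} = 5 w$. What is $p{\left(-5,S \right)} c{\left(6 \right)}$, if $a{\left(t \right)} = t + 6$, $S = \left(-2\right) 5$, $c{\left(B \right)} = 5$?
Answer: $-1195$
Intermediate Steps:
$o{\left(V \right)} = 5$ ($o{\left(V \right)} = \frac{5 V}{V} = 5$)
$S = -10$
$a{\left(t \right)} = 6 + t$
$p{\left(k,b \right)} = 11 + b k^{2}$ ($p{\left(k,b \right)} = k k b + \left(6 + 5\right) = k^{2} b + 11 = b k^{2} + 11 = 11 + b k^{2}$)
$p{\left(-5,S \right)} c{\left(6 \right)} = \left(11 - 10 \left(-5\right)^{2}\right) 5 = \left(11 - 250\right) 5 = \left(-239\right) 5 = -1195$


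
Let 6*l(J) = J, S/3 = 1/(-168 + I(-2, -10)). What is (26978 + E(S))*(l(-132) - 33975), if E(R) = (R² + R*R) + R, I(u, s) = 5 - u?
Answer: -23773975393181/25921 ≈ -9.1717e+8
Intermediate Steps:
S = -3/161 (S = 3/(-168 + (5 - 1*(-2))) = 3/(-168 + (5 + 2)) = 3/(-168 + 7) = 3/(-161) = 3*(-1/161) = -3/161 ≈ -0.018634)
l(J) = J/6
E(R) = R + 2*R² (E(R) = (R² + R²) + R = 2*R² + R = R + 2*R²)
(26978 + E(S))*(l(-132) - 33975) = (26978 - 3*(1 + 2*(-3/161))/161)*((⅙)*(-132) - 33975) = (26978 - 3*(1 - 6/161)/161)*(-22 - 33975) = (26978 - 3/161*155/161)*(-33997) = (26978 - 465/25921)*(-33997) = (699296273/25921)*(-33997) = -23773975393181/25921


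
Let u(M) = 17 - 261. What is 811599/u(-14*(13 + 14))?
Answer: -811599/244 ≈ -3326.2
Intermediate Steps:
u(M) = -244
811599/u(-14*(13 + 14)) = 811599/(-244) = 811599*(-1/244) = -811599/244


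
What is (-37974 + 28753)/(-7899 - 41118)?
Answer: 9221/49017 ≈ 0.18812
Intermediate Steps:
(-37974 + 28753)/(-7899 - 41118) = -9221/(-49017) = -9221*(-1/49017) = 9221/49017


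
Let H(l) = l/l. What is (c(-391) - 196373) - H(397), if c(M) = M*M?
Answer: -43493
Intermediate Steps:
H(l) = 1
c(M) = M²
(c(-391) - 196373) - H(397) = ((-391)² - 196373) - 1*1 = (152881 - 196373) - 1 = -43492 - 1 = -43493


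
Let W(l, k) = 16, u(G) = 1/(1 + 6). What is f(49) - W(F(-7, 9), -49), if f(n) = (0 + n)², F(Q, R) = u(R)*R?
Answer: 2385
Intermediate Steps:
u(G) = ⅐ (u(G) = 1/7 = ⅐)
F(Q, R) = R/7
f(n) = n²
f(49) - W(F(-7, 9), -49) = 49² - 1*16 = 2401 - 16 = 2385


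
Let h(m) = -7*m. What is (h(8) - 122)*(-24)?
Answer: 4272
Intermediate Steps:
(h(8) - 122)*(-24) = (-7*8 - 122)*(-24) = (-56 - 122)*(-24) = -178*(-24) = 4272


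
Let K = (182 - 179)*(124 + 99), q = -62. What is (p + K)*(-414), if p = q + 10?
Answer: -255438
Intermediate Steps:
K = 669 (K = 3*223 = 669)
p = -52 (p = -62 + 10 = -52)
(p + K)*(-414) = (-52 + 669)*(-414) = 617*(-414) = -255438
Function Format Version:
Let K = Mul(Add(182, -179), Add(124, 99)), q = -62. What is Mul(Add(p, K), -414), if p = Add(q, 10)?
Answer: -255438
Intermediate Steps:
K = 669 (K = Mul(3, 223) = 669)
p = -52 (p = Add(-62, 10) = -52)
Mul(Add(p, K), -414) = Mul(Add(-52, 669), -414) = Mul(617, -414) = -255438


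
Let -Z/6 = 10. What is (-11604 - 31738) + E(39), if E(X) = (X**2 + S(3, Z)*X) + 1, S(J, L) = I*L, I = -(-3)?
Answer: -48840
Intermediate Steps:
Z = -60 (Z = -6*10 = -60)
I = 3 (I = -3*(-1) = 3)
S(J, L) = 3*L
E(X) = 1 + X**2 - 180*X (E(X) = (X**2 + (3*(-60))*X) + 1 = (X**2 - 180*X) + 1 = 1 + X**2 - 180*X)
(-11604 - 31738) + E(39) = (-11604 - 31738) + (1 + 39**2 - 180*39) = -43342 + (1 + 1521 - 7020) = -43342 - 5498 = -48840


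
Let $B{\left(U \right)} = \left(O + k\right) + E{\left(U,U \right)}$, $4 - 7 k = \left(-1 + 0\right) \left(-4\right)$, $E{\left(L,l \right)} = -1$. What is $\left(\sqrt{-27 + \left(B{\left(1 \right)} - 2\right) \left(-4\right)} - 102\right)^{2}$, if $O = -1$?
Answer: $\left(102 - i \sqrt{11}\right)^{2} \approx 10393.0 - 676.59 i$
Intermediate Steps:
$k = 0$ ($k = \frac{4}{7} - \frac{\left(-1 + 0\right) \left(-4\right)}{7} = \frac{4}{7} - \frac{\left(-1\right) \left(-4\right)}{7} = \frac{4}{7} - \frac{4}{7} = 0$)
$B{\left(U \right)} = -2$ ($B{\left(U \right)} = \left(-1 + 0\right) - 1 = -1 - 1 = -2$)
$\left(\sqrt{-27 + \left(B{\left(1 \right)} - 2\right) \left(-4\right)} - 102\right)^{2} = \left(\sqrt{-27 + \left(-2 - 2\right) \left(-4\right)} - 102\right)^{2} = \left(\sqrt{-27 - -16} - 102\right)^{2} = \left(\sqrt{-27 + 16} - 102\right)^{2} = \left(\sqrt{-11} - 102\right)^{2} = \left(i \sqrt{11} - 102\right)^{2} = \left(-102 + i \sqrt{11}\right)^{2}$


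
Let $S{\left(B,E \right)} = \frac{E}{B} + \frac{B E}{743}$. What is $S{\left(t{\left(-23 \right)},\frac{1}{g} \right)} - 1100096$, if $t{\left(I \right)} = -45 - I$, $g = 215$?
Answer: $- \frac{3866166382667}{3514390} \approx -1.1001 \cdot 10^{6}$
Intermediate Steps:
$S{\left(B,E \right)} = \frac{E}{B} + \frac{B E}{743}$ ($S{\left(B,E \right)} = \frac{E}{B} + B E \frac{1}{743} = \frac{E}{B} + \frac{B E}{743}$)
$S{\left(t{\left(-23 \right)},\frac{1}{g} \right)} - 1100096 = \left(\frac{1}{215 \left(-45 - -23\right)} + \frac{-45 - -23}{743 \cdot 215}\right) - 1100096 = \left(\frac{1}{215 \left(-45 + 23\right)} + \frac{1}{743} \left(-45 + 23\right) \frac{1}{215}\right) - 1100096 = \left(\frac{1}{215 \left(-22\right)} + \frac{1}{743} \left(-22\right) \frac{1}{215}\right) - 1100096 = \left(\frac{1}{215} \left(- \frac{1}{22}\right) - \frac{22}{159745}\right) - 1100096 = \left(- \frac{1}{4730} - \frac{22}{159745}\right) - 1100096 = - \frac{1227}{3514390} - 1100096 = - \frac{3866166382667}{3514390}$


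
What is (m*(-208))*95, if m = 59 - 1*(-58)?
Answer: -2311920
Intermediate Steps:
m = 117 (m = 59 + 58 = 117)
(m*(-208))*95 = (117*(-208))*95 = -24336*95 = -2311920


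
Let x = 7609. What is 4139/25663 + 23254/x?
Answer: 89751579/27895681 ≈ 3.2174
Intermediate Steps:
4139/25663 + 23254/x = 4139/25663 + 23254/7609 = 4139*(1/25663) + 23254*(1/7609) = 4139/25663 + 3322/1087 = 89751579/27895681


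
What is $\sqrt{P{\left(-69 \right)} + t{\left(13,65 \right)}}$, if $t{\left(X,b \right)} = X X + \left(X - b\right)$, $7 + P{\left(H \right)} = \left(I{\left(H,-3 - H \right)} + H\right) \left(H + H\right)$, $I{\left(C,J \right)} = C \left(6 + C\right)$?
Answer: $7 i \sqrt{12046} \approx 768.28 i$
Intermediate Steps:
$P{\left(H \right)} = -7 + 2 H \left(H + H \left(6 + H\right)\right)$ ($P{\left(H \right)} = -7 + \left(H \left(6 + H\right) + H\right) \left(H + H\right) = -7 + \left(H + H \left(6 + H\right)\right) 2 H = -7 + 2 H \left(H + H \left(6 + H\right)\right)$)
$t{\left(X,b \right)} = X + X^{2} - b$ ($t{\left(X,b \right)} = X^{2} + \left(X - b\right) = X + X^{2} - b$)
$\sqrt{P{\left(-69 \right)} + t{\left(13,65 \right)}} = \sqrt{\left(-7 + 2 \left(-69\right)^{3} + 14 \left(-69\right)^{2}\right) + \left(13 + 13^{2} - 65\right)} = \sqrt{\left(-7 + 2 \left(-328509\right) + 14 \cdot 4761\right) + \left(13 + 169 - 65\right)} = \sqrt{\left(-7 - 657018 + 66654\right) + 117} = \sqrt{-590371 + 117} = \sqrt{-590254} = 7 i \sqrt{12046}$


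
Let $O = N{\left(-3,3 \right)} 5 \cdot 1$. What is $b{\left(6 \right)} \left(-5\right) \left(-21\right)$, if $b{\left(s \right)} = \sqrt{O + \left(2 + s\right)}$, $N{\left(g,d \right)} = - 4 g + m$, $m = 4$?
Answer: $210 \sqrt{22} \approx 984.99$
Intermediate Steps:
$N{\left(g,d \right)} = 4 - 4 g$ ($N{\left(g,d \right)} = - 4 g + 4 = 4 - 4 g$)
$O = 80$ ($O = \left(4 - -12\right) 5 \cdot 1 = \left(4 + 12\right) 5 \cdot 1 = 16 \cdot 5 \cdot 1 = 80 \cdot 1 = 80$)
$b{\left(s \right)} = \sqrt{82 + s}$ ($b{\left(s \right)} = \sqrt{80 + \left(2 + s\right)} = \sqrt{82 + s}$)
$b{\left(6 \right)} \left(-5\right) \left(-21\right) = \sqrt{82 + 6} \left(-5\right) \left(-21\right) = \sqrt{88} \left(-5\right) \left(-21\right) = 2 \sqrt{22} \left(-5\right) \left(-21\right) = - 10 \sqrt{22} \left(-21\right) = 210 \sqrt{22}$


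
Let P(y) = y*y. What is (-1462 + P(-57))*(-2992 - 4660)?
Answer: -13674124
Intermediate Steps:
P(y) = y**2
(-1462 + P(-57))*(-2992 - 4660) = (-1462 + (-57)**2)*(-2992 - 4660) = (-1462 + 3249)*(-7652) = 1787*(-7652) = -13674124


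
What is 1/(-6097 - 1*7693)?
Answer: -1/13790 ≈ -7.2516e-5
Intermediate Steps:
1/(-6097 - 1*7693) = 1/(-6097 - 7693) = 1/(-13790) = -1/13790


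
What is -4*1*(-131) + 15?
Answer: 539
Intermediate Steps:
-4*1*(-131) + 15 = -4*(-131) + 15 = 524 + 15 = 539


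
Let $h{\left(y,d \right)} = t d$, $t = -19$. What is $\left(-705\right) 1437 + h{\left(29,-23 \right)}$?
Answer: $-1012648$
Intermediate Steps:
$h{\left(y,d \right)} = - 19 d$
$\left(-705\right) 1437 + h{\left(29,-23 \right)} = \left(-705\right) 1437 - -437 = -1013085 + 437 = -1012648$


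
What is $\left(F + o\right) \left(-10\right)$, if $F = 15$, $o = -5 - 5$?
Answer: $-50$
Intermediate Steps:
$o = -10$ ($o = -5 - 5 = -10$)
$\left(F + o\right) \left(-10\right) = \left(15 - 10\right) \left(-10\right) = 5 \left(-10\right) = -50$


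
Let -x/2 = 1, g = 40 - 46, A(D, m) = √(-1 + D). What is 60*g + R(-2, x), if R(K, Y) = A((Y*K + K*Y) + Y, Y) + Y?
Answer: -362 + √5 ≈ -359.76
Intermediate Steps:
g = -6
x = -2 (x = -2*1 = -2)
R(K, Y) = Y + √(-1 + Y + 2*K*Y) (R(K, Y) = √(-1 + ((Y*K + K*Y) + Y)) + Y = √(-1 + ((K*Y + K*Y) + Y)) + Y = √(-1 + (2*K*Y + Y)) + Y = √(-1 + (Y + 2*K*Y)) + Y = √(-1 + Y + 2*K*Y) + Y = Y + √(-1 + Y + 2*K*Y))
60*g + R(-2, x) = 60*(-6) + (-2 + √(-1 - 2*(1 + 2*(-2)))) = -360 + (-2 + √(-1 - 2*(1 - 4))) = -360 + (-2 + √(-1 - 2*(-3))) = -360 + (-2 + √(-1 + 6)) = -360 + (-2 + √5) = -362 + √5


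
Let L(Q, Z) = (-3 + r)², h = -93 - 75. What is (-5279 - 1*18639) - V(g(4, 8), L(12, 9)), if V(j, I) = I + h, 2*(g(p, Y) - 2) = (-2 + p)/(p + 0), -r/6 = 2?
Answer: -23975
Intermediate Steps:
r = -12 (r = -6*2 = -12)
h = -168
L(Q, Z) = 225 (L(Q, Z) = (-3 - 12)² = (-15)² = 225)
g(p, Y) = 2 + (-2 + p)/(2*p) (g(p, Y) = 2 + ((-2 + p)/(p + 0))/2 = 2 + ((-2 + p)/p)/2 = 2 + (-2 + p)/(2*p))
V(j, I) = -168 + I (V(j, I) = I - 168 = -168 + I)
(-5279 - 1*18639) - V(g(4, 8), L(12, 9)) = (-5279 - 1*18639) - (-168 + 225) = (-5279 - 18639) - 1*57 = -23918 - 57 = -23975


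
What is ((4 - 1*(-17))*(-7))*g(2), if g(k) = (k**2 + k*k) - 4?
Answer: -588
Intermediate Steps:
g(k) = -4 + 2*k**2 (g(k) = (k**2 + k**2) - 4 = 2*k**2 - 4 = -4 + 2*k**2)
((4 - 1*(-17))*(-7))*g(2) = ((4 - 1*(-17))*(-7))*(-4 + 2*2**2) = ((4 + 17)*(-7))*(-4 + 2*4) = (21*(-7))*(-4 + 8) = -147*4 = -588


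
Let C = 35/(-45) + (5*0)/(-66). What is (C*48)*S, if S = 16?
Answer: -1792/3 ≈ -597.33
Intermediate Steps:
C = -7/9 (C = 35*(-1/45) + 0*(-1/66) = -7/9 + 0 = -7/9 ≈ -0.77778)
(C*48)*S = -7/9*48*16 = -112/3*16 = -1792/3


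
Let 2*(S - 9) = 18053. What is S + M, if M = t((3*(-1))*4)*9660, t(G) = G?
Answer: -213769/2 ≈ -1.0688e+5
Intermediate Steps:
S = 18071/2 (S = 9 + (½)*18053 = 9 + 18053/2 = 18071/2 ≈ 9035.5)
M = -115920 (M = ((3*(-1))*4)*9660 = -3*4*9660 = -12*9660 = -115920)
S + M = 18071/2 - 115920 = -213769/2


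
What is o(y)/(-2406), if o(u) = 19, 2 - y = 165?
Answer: -19/2406 ≈ -0.0078969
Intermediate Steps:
y = -163 (y = 2 - 1*165 = 2 - 165 = -163)
o(y)/(-2406) = 19/(-2406) = 19*(-1/2406) = -19/2406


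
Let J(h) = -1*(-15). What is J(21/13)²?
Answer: 225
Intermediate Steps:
J(h) = 15
J(21/13)² = 15² = 225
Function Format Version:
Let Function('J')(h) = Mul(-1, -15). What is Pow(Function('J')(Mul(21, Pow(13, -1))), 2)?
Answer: 225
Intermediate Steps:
Function('J')(h) = 15
Pow(Function('J')(Mul(21, Pow(13, -1))), 2) = Pow(15, 2) = 225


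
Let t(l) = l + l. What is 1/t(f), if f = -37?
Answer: -1/74 ≈ -0.013514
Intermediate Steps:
t(l) = 2*l
1/t(f) = 1/(2*(-37)) = 1/(-74) = -1/74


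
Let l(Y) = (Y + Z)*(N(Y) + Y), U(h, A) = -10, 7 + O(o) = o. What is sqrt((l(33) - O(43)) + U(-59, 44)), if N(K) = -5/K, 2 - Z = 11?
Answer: sqrt(89826)/11 ≈ 27.246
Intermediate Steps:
Z = -9 (Z = 2 - 1*11 = 2 - 11 = -9)
O(o) = -7 + o
l(Y) = (-9 + Y)*(Y - 5/Y) (l(Y) = (Y - 9)*(-5/Y + Y) = (-9 + Y)*(Y - 5/Y))
sqrt((l(33) - O(43)) + U(-59, 44)) = sqrt(((-5 + 33**2 - 9*33 + 45/33) - (-7 + 43)) - 10) = sqrt(((-5 + 1089 - 297 + 45*(1/33)) - 1*36) - 10) = sqrt(((-5 + 1089 - 297 + 15/11) - 36) - 10) = sqrt((8672/11 - 36) - 10) = sqrt(8276/11 - 10) = sqrt(8166/11) = sqrt(89826)/11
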